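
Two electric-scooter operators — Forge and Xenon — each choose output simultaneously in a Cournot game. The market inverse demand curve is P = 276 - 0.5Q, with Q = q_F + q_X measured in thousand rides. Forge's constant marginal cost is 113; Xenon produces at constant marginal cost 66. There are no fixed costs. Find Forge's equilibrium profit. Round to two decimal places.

Forge's profit: π_F = (276 - 0.5Q)q_F - (113q_F). Setting ∂π_F/∂q_F = 0: 163 - q_F - (1/2)(q_X) = 0.
Xenon's first-order condition: 210 - q_X - (1/2)(q_F) = 0.
So q_F = (163 - (1/2)q_X) and q_X = (210 - (1/2)q_F).
Substituting one into the other gives q_F = 232/3 and q_X = 514/3.
Price P = 276 - (1/2)·(746/3) = 455/3.
Forge's profit: (455/3 - 113)·(232/3) = 2990.2222.

2990.22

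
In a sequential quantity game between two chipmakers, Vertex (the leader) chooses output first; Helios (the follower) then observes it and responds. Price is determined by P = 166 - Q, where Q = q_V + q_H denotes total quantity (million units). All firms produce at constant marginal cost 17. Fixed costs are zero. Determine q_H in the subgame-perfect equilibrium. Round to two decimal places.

Solve by backward induction. Given q_V, the follower Helios maximises π_H = (166 - q_V - q_H)q_H - 17q_H.
Setting the follower's marginal profit to zero, 149 - q_V - 2q_H = 0, i.e. q_H = (149 - q_V)/2.
Vertex substitutes q_H(q_V) into its own profit: π_V = q_V(166 - q_V - (149 - q_V)/2) - 17q_V = (183/2 - (1/2)q_V)q_V - 17q_V.
Leader FOC: 149/2 - q_V = 0, so q_V = 149/2.
Then q_H = (149 - 149/2)/2 = 149/4.

37.25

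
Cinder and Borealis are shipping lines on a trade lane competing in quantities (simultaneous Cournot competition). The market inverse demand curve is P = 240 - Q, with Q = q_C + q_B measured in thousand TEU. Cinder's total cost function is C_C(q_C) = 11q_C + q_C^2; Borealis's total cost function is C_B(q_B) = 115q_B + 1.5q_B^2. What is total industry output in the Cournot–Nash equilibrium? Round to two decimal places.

Cinder's profit: π_C = (240 - Q)q_C - (11q_C + q_C²). Setting ∂π_C/∂q_C = 0: 229 - 4q_C - (q_B) = 0.
Borealis's profit: π_B = (240 - Q)q_B - (115q_B + (3/2)q_B²). Setting ∂π_B/∂q_B = 0: 125 - 5q_B - (q_C) = 0.
Best responses: q_C = (229 - q_B)/4, q_B = (125 - q_C)/5.
Solving the pair: q_C = 1020/19, q_B = 271/19.
Total output Q = 1020/19 + 271/19 = 1291/19.

67.95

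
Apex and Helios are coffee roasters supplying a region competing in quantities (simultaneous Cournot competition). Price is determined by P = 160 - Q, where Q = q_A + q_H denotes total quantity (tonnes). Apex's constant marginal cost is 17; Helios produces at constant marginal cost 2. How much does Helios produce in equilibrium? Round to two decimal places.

Apex's profit: π_A = (160 - Q)q_A - (17q_A). Setting ∂π_A/∂q_A = 0: 143 - 2q_A - (q_H) = 0.
Helios's first-order condition: 158 - 2q_H - (q_A) = 0.
Rearranging gives the reaction functions q_A = (143 - q_H)/2 and q_H = (158 - q_A)/2.
Solving the pair: q_A = 128/3, q_H = 173/3.

57.67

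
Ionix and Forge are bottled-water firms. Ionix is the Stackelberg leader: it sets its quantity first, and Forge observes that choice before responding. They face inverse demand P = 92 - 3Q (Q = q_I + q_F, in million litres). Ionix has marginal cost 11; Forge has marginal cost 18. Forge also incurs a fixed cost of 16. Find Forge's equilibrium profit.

59

The follower Forge best-responds to any q_I: π_F = (92 - 3Q)q_F - 18q_F.
Follower FOC: 74 - 3q_I - 6q_F = 0, so q_F(q_I) = (74 - 3q_I)/6.
Ionix substitutes q_F(q_I) into its own profit: π_I = q_I(92 - 3q_I - (74 - 3q_I)/2) - 11q_I = (55 - (3/2)q_I)q_I - 11q_I.
Leader FOC: 44 - 3q_I = 0, so q_I = 44/3.
Then q_F = (74 - 3·(44/3))/6 = 5.
Price P = 92 - 3·(59/3) = 33.
Forge's profit: (33 - 18)·5 - 16 = 59.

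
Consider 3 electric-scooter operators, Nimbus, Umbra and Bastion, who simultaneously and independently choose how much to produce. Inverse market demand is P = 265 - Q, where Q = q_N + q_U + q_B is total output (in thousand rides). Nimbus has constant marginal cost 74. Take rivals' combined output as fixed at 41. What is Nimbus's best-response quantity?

With rivals' combined output fixed at 41, Nimbus's profit is π_N = (265 - 41 - q_N)q_N - (74q_N) = (224 - q_N)q_N - (74q_N).
∂π_N/∂q_N = 150 - 2q_N = 0, so q_N = 75.

75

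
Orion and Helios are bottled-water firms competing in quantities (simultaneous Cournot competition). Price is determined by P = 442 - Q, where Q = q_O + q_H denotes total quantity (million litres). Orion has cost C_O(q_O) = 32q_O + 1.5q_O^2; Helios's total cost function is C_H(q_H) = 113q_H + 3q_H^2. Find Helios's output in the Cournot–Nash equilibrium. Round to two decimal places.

Orion's profit: π_O = (442 - Q)q_O - (32q_O + (3/2)q_O²). Setting ∂π_O/∂q_O = 0: 410 - 5q_O - (q_H) = 0.
Helios's first-order condition: 329 - 8q_H - (q_O) = 0.
Rearranging gives the reaction functions q_O = (410 - q_H)/5 and q_H = (329 - q_O)/8.
Substituting one into the other gives q_O = 227/3 and q_H = 95/3.

31.67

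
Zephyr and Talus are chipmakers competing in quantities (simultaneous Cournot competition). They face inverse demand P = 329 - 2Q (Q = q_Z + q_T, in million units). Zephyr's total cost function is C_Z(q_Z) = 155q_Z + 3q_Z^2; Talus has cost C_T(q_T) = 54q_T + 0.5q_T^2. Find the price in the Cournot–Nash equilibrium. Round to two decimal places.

210.65

Zephyr's profit: π_Z = (329 - 2Q)q_Z - (155q_Z + 3q_Z²). Setting ∂π_Z/∂q_Z = 0: 174 - 10q_Z - 2(q_T) = 0.
Talus's first-order condition: 275 - 5q_T - 2(q_Z) = 0.
Rearranging gives the reaction functions q_Z = (174 - 2q_T)/10 and q_T = (275 - 2q_Z)/5.
Solving the pair: q_Z = 160/23, q_T = 1201/23.
Total output Q = 1361/23, so price P = 329 - 2·(1361/23) = 210.6522.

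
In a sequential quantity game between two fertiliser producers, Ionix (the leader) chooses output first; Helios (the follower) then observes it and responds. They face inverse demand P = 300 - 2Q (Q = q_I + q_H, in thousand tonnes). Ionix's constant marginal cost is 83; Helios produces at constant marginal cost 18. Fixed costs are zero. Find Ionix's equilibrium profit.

Solve by backward induction. Given q_I, the follower Helios maximises π_H = (300 - 2q_I - 2q_H)q_H - 18q_H.
Setting the follower's marginal profit to zero, 282 - 2q_I - 4q_H = 0, i.e. q_H = (282 - 2q_I)/4.
The leader anticipates this reaction. Substituting into P = 300 - 2Q gives P = 159 - q_I, so π_I = (159 - q_I)q_I - 83q_I.
Leader FOC: 76 - 2q_I = 0, so q_I = 38.
Then q_H = (282 - 2·38)/4 = 103/2.
Price P = 300 - 2·(179/2) = 121.
Ionix's profit: (121 - 83)·38 = 1444.

1444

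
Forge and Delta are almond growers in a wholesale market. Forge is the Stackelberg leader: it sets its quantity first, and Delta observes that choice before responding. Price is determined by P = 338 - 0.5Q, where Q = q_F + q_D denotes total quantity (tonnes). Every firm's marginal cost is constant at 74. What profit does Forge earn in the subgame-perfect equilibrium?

17424

Solve by backward induction. Given q_F, the follower Delta maximises π_D = (338 - (1/2)q_F - (1/2)q_D)q_D - 74q_D.
Follower FOC: 264 - (1/2)q_F - q_D = 0, so q_D(q_F) = (264 - (1/2)q_F).
Forge substitutes q_D(q_F) into its own profit: π_F = q_F(338 - (1/2)q_F - (264 - (1/2)q_F)/2) - 74q_F = (206 - (1/4)q_F)q_F - 74q_F.
Leader FOC: 132 - (1/2)q_F = 0, so q_F = 264.
Then q_D = (264 - (1/2)·264) = 132.
Price P = 338 - (1/2)·396 = 140.
Forge's profit: (140 - 74)·264 = 17424.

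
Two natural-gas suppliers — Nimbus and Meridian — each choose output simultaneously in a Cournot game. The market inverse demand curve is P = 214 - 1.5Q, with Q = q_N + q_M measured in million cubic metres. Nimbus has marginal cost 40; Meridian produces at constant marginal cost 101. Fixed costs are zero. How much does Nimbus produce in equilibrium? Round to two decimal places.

Nimbus's profit: π_N = (214 - 1.5Q)q_N - (40q_N). Setting ∂π_N/∂q_N = 0: 174 - 3q_N - (3/2)(q_M) = 0.
Meridian's profit: π_M = (214 - 1.5Q)q_M - (101q_M). Setting ∂π_M/∂q_M = 0: 113 - 3q_M - (3/2)(q_N) = 0.
So q_N = (174 - (3/2)q_M)/3 and q_M = (113 - (3/2)q_N)/3.
Substituting one into the other gives q_N = 470/9 and q_M = 104/9.

52.22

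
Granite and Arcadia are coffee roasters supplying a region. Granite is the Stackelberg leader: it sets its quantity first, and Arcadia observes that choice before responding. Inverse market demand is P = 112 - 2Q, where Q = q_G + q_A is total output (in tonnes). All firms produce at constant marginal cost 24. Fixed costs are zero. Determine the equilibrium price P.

Solve by backward induction. Given q_G, the follower Arcadia maximises π_A = (112 - 2q_G - 2q_A)q_A - 24q_A.
Follower FOC: 88 - 2q_G - 4q_A = 0, so q_A(q_G) = (88 - 2q_G)/4.
The leader anticipates this reaction. Substituting into P = 112 - 2Q gives P = 68 - q_G, so π_G = (68 - q_G)q_G - 24q_G.
Leader FOC: 44 - 2q_G = 0, so q_G = 22.
Then q_A = (88 - 2·22)/4 = 11.
Total output Q = 33, so price P = 112 - 2·33 = 46.

46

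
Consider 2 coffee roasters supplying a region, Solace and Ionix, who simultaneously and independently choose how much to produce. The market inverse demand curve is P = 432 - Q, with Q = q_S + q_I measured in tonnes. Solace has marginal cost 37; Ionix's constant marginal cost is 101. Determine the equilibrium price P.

Solace's profit: π_S = (432 - Q)q_S - (37q_S). Setting ∂π_S/∂q_S = 0: 395 - 2q_S - (q_I) = 0.
Ionix's first-order condition: 331 - 2q_I - (q_S) = 0.
So q_S = (395 - q_I)/2 and q_I = (331 - q_S)/2.
Solving the pair: q_S = 153, q_I = 89.
Total output Q = 242, so price P = 432 - 242 = 190.

190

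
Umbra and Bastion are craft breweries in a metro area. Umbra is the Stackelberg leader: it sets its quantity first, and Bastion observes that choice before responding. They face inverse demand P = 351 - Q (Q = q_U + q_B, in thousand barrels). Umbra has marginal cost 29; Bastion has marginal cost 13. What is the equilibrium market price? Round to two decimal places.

Solve by backward induction. Given q_U, the follower Bastion maximises π_B = (351 - q_U - q_B)q_B - 13q_B.
∂π_B/∂q_B = 338 - q_U - 2q_B = 0 gives the reaction function q_B = (338 - q_U)/2.
The leader anticipates this reaction. Substituting into P = 351 - Q gives P = 182 - (1/2)q_U, so π_U = (182 - (1/2)q_U)q_U - 29q_U.
The leader's first-order condition 153 - q_U = 0 yields q_U = 153.
Then q_B = (338 - 153)/2 = 185/2.
Total output Q = 491/2, so price P = 351 - 491/2 = 211/2.

105.50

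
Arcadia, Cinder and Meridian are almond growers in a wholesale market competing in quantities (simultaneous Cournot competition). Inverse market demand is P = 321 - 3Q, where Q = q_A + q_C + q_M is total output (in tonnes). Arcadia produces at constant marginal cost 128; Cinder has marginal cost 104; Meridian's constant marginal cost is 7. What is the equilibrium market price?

140

Arcadia's profit: π_A = (321 - 3Q)q_A - (128q_A). Setting ∂π_A/∂q_A = 0: 193 - 6q_A - 3(q_C + q_M) = 0.
Cinder's first-order condition: 217 - 6q_C - 3(q_A + q_M) = 0.
Meridian's first-order condition: 314 - 6q_M - 3(q_A + q_C) = 0.
Summing all 3 equations gives 724 − 12Q = 0, hence Q = 181/3.
Back-substituting: q_A = (193 − 181)/3 = 4, q_C = (217 − 181)/3 = 12, q_M = (314 − 181)/3 = 133/3.
Total output Q = 181/3, so price P = 321 - 3·(181/3) = 140.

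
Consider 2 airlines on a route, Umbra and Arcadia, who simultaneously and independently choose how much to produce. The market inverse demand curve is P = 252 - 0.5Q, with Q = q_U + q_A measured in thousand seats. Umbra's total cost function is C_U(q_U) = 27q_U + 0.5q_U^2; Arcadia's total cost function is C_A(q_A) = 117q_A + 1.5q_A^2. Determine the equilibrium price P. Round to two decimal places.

Umbra's profit: π_U = (252 - 0.5Q)q_U - (27q_U + (1/2)q_U²). Setting ∂π_U/∂q_U = 0: 225 - 2q_U - (1/2)(q_A) = 0.
Arcadia's first-order condition: 135 - 4q_A - (1/2)(q_U) = 0.
Rearranging gives the reaction functions q_U = (225 - (1/2)q_A)/2 and q_A = (135 - (1/2)q_U)/4.
Substituting one into the other gives q_U = 107.4194 and q_A = 630/31.
Total output Q = 127.7419, so price P = 252 - (1/2)·127.7419 = 188.1290.

188.13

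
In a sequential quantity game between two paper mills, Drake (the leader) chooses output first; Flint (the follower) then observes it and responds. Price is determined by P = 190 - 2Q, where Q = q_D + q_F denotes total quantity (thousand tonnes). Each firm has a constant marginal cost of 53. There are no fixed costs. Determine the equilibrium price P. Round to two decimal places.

Solve by backward induction. Given q_D, the follower Flint maximises π_F = (190 - 2q_D - 2q_F)q_F - 53q_F.
Setting the follower's marginal profit to zero, 137 - 2q_D - 4q_F = 0, i.e. q_F = (137 - 2q_D)/4.
The leader anticipates this reaction. Substituting into P = 190 - 2Q gives P = 243/2 - q_D, so π_D = (243/2 - q_D)q_D - 53q_D.
Maximising: ∂π_D/∂q_D = 137/2 - 2q_D = 0, giving q_D = 137/4.
Then q_F = (137 - 2·(137/4))/4 = 137/8.
Total output Q = 411/8, so price P = 190 - 2·(411/8) = 349/4.

87.25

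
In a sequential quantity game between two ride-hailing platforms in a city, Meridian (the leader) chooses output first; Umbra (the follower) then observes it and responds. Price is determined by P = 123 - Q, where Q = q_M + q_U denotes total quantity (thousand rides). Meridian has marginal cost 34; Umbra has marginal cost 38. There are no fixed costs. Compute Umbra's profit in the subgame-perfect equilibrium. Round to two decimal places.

The follower Umbra best-responds to any q_M: π_U = (123 - Q)q_U - 38q_U.
Follower FOC: 85 - q_M - 2q_U = 0, so q_U(q_M) = (85 - q_M)/2.
Meridian substitutes q_U(q_M) into its own profit: π_M = q_M(123 - q_M - (85 - q_M)/2) - 34q_M = (161/2 - (1/2)q_M)q_M - 34q_M.
Leader FOC: 93/2 - q_M = 0, so q_M = 93/2.
Then q_U = (85 - 93/2)/2 = 77/4.
Price P = 123 - 263/4 = 229/4.
Umbra's profit: (229/4 - 38)·(77/4) = 370.5625.

370.56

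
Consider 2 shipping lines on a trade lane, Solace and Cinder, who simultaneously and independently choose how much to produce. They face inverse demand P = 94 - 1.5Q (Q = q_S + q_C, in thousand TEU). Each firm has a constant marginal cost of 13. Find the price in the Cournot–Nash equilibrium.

Each firm earns π_i = (94 - 1.5Q)q_i - 13q_i.
First-order condition (treating rivals' output as given): 81 - 3q_i - (3/2)q_j = 0.
With identical firms every q_j equals q_i, so q_j = q_i and 81 = (9/2)q_i, giving q_i = 18.
Total output Q = 36, so price P = 94 - (3/2)·36 = 40.

40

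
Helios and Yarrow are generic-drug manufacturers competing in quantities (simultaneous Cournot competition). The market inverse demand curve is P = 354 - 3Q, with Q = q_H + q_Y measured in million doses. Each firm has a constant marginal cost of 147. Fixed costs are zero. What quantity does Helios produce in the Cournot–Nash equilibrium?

Each firm earns π_i = (354 - 3Q)q_i - 147q_i.
Setting ∂π_i/∂q_i = 0 with rivals' quantities fixed: 207 - 6q_i - 3q_j = 0.
With identical firms every q_j equals q_i, so q_j = q_i and 207 = 9q_i, giving q_i = 23.

23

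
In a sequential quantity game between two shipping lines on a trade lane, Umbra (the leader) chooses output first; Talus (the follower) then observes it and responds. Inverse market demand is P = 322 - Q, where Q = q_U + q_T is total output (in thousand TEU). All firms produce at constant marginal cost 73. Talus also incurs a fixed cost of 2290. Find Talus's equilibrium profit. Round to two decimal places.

1585.06

Solve by backward induction. Given q_U, the follower Talus maximises π_T = (322 - q_U - q_T)q_T - 73q_T.
∂π_T/∂q_T = 249 - q_U - 2q_T = 0 gives the reaction function q_T = (249 - q_U)/2.
The leader anticipates this reaction. Substituting into P = 322 - Q gives P = 395/2 - (1/2)q_U, so π_U = (395/2 - (1/2)q_U)q_U - 73q_U.
Maximising: ∂π_U/∂q_U = 249/2 - q_U = 0, giving q_U = 249/2.
Then q_T = (249 - 249/2)/2 = 249/4.
Price P = 322 - 747/4 = 541/4.
Talus's profit: (541/4 - 73)·(249/4) - 2290 = 1585.0625.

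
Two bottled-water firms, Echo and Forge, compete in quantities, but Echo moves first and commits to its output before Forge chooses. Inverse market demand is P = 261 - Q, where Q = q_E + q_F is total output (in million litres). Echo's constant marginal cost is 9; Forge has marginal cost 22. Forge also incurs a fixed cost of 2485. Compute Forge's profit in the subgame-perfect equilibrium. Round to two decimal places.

350.56

The follower Forge best-responds to any q_E: π_F = (261 - Q)q_F - 22q_F.
∂π_F/∂q_F = 239 - q_E - 2q_F = 0 gives the reaction function q_F = (239 - q_E)/2.
The leader anticipates this reaction. Substituting into P = 261 - Q gives P = 283/2 - (1/2)q_E, so π_E = (283/2 - (1/2)q_E)q_E - 9q_E.
Leader FOC: 265/2 - q_E = 0, so q_E = 265/2.
Then q_F = (239 - 265/2)/2 = 213/4.
Price P = 261 - 743/4 = 301/4.
Forge's profit: (301/4 - 22)·(213/4) - 2485 = 350.5625.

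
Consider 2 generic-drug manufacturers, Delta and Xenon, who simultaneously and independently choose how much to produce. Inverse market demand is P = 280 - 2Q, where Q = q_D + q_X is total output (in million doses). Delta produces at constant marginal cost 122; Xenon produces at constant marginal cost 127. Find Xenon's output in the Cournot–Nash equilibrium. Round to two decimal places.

24.67

Delta's profit: π_D = (280 - 2Q)q_D - (122q_D). Setting ∂π_D/∂q_D = 0: 158 - 4q_D - 2(q_X) = 0.
Xenon's first-order condition: 153 - 4q_X - 2(q_D) = 0.
So q_D = (158 - 2q_X)/4 and q_X = (153 - 2q_D)/4.
Substituting one into the other gives q_D = 163/6 and q_X = 74/3.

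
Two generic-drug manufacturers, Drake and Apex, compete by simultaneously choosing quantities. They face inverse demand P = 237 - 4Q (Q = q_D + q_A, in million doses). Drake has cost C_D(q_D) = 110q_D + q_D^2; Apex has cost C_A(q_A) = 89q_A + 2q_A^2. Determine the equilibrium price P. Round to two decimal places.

163.77

Drake's profit: π_D = (237 - 4Q)q_D - (110q_D + q_D²). Setting ∂π_D/∂q_D = 0: 127 - 10q_D - 4(q_A) = 0.
Apex's first-order condition: 148 - 12q_A - 4(q_D) = 0.
Best responses: q_D = (127 - 4q_A)/10, q_A = (148 - 4q_D)/12.
Solving the pair: q_D = 233/26, q_A = 243/26.
Total output Q = 238/13, so price P = 237 - 4·(238/13) = 163.7692.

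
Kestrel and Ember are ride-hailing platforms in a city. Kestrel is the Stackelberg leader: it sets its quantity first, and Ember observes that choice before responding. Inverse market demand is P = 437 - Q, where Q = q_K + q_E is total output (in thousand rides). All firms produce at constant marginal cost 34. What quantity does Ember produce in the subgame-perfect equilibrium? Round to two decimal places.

Solve by backward induction. Given q_K, the follower Ember maximises π_E = (437 - q_K - q_E)q_E - 34q_E.
Setting the follower's marginal profit to zero, 403 - q_K - 2q_E = 0, i.e. q_E = (403 - q_K)/2.
The leader anticipates this reaction. Substituting into P = 437 - Q gives P = 471/2 - (1/2)q_K, so π_K = (471/2 - (1/2)q_K)q_K - 34q_K.
Maximising: ∂π_K/∂q_K = 403/2 - q_K = 0, giving q_K = 403/2.
Then q_E = (403 - 403/2)/2 = 403/4.

100.75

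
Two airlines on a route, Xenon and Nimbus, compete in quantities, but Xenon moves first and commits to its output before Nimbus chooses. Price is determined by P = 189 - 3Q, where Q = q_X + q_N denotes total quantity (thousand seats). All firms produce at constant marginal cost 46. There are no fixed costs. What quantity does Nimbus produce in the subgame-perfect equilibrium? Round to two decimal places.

11.92

Solve by backward induction. Given q_X, the follower Nimbus maximises π_N = (189 - 3q_X - 3q_N)q_N - 46q_N.
Setting the follower's marginal profit to zero, 143 - 3q_X - 6q_N = 0, i.e. q_N = (143 - 3q_X)/6.
Xenon substitutes q_N(q_X) into its own profit: π_X = q_X(189 - 3q_X - (143 - 3q_X)/2) - 46q_X = (235/2 - (3/2)q_X)q_X - 46q_X.
The leader's first-order condition 143/2 - 3q_X = 0 yields q_X = 143/6.
Then q_N = (143 - 3·(143/6))/6 = 143/12.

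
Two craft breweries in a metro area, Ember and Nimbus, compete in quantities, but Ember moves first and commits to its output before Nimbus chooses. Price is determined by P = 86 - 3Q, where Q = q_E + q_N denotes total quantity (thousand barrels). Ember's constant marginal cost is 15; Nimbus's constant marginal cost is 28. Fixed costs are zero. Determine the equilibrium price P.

36

The follower Nimbus best-responds to any q_E: π_N = (86 - 3Q)q_N - 28q_N.
Setting the follower's marginal profit to zero, 58 - 3q_E - 6q_N = 0, i.e. q_N = (58 - 3q_E)/6.
The leader anticipates this reaction. Substituting into P = 86 - 3Q gives P = 57 - (3/2)q_E, so π_E = (57 - (3/2)q_E)q_E - 15q_E.
The leader's first-order condition 42 - 3q_E = 0 yields q_E = 14.
Then q_N = (58 - 3·14)/6 = 8/3.
Total output Q = 50/3, so price P = 86 - 3·(50/3) = 36.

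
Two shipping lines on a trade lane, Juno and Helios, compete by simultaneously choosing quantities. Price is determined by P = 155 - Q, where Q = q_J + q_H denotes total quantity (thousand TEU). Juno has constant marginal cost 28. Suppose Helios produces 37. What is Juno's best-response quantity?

45

With the rival's output fixed at 37, Juno's profit is π_J = (155 - 37 - q_J)q_J - (28q_J) = (118 - q_J)q_J - (28q_J).
∂π_J/∂q_J = 90 - 2q_J = 0, so q_J = 45.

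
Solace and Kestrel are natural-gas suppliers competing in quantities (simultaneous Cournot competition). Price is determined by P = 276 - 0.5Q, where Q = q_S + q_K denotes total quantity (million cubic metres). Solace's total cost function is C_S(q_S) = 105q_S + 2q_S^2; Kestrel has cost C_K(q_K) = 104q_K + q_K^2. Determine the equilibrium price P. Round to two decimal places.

235.27

Solace's profit: π_S = (276 - 0.5Q)q_S - (105q_S + 2q_S²). Setting ∂π_S/∂q_S = 0: 171 - 5q_S - (1/2)(q_K) = 0.
Kestrel's profit: π_K = (276 - 0.5Q)q_K - (104q_K + q_K²). Setting ∂π_K/∂q_K = 0: 172 - 3q_K - (1/2)(q_S) = 0.
Best responses: q_S = (171 - (1/2)q_K)/5, q_K = (172 - (1/2)q_S)/3.
Substituting one into the other gives q_S = 1708/59 and q_K = 52.5085.
Total output Q = 81.4576, so price P = 276 - (1/2)·81.4576 = 235.2712.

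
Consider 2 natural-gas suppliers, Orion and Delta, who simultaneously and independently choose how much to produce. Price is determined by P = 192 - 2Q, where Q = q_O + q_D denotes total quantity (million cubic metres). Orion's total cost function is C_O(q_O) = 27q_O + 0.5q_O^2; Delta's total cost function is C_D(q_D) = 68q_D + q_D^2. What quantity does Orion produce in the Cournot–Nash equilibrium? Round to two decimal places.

Orion's profit: π_O = (192 - 2Q)q_O - (27q_O + (1/2)q_O²). Setting ∂π_O/∂q_O = 0: 165 - 5q_O - 2(q_D) = 0.
Delta's profit: π_D = (192 - 2Q)q_D - (68q_D + q_D²). Setting ∂π_D/∂q_D = 0: 124 - 6q_D - 2(q_O) = 0.
Best responses: q_O = (165 - 2q_D)/5, q_D = (124 - 2q_O)/6.
Substituting one into the other gives q_O = 371/13 and q_D = 145/13.

28.54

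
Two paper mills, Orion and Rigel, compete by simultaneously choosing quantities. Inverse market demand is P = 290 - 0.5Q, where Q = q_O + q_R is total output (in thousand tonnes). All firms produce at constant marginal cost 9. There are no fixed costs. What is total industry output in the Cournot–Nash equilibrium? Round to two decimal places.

374.67

Each firm earns π_i = (290 - 0.5Q)q_i - 9q_i.
First-order condition (treating rivals' output as given): 281 - q_i - (1/2)q_j = 0.
With identical firms every q_j equals q_i, so q_j = q_i and 281 = (3/2)q_i, giving q_i = 562/3.
Total output Q = 562/3 + 562/3 = 1124/3.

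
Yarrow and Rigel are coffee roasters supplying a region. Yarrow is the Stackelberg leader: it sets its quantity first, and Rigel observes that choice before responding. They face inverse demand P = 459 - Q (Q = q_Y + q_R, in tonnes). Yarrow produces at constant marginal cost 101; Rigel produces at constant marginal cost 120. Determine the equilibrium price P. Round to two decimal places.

Solve by backward induction. Given q_Y, the follower Rigel maximises π_R = (459 - q_Y - q_R)q_R - 120q_R.
∂π_R/∂q_R = 339 - q_Y - 2q_R = 0 gives the reaction function q_R = (339 - q_Y)/2.
Yarrow substitutes q_R(q_Y) into its own profit: π_Y = q_Y(459 - q_Y - (339 - q_Y)/2) - 101q_Y = (579/2 - (1/2)q_Y)q_Y - 101q_Y.
Maximising: ∂π_Y/∂q_Y = 377/2 - q_Y = 0, giving q_Y = 377/2.
Then q_R = (339 - 377/2)/2 = 301/4.
Total output Q = 1055/4, so price P = 459 - 1055/4 = 781/4.

195.25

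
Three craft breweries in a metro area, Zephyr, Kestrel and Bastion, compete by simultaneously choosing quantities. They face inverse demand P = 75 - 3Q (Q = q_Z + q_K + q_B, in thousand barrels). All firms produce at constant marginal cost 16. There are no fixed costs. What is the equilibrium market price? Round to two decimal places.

A representative firm's profit is π_i = q_i(75 - 3Q) - 16q_i.
First-order condition (treating rivals' output as given): 59 - 6q_i - 3·Σ_{j≠i} q_j = 0.
With identical firms every q_j equals q_i, so Σ_{j≠i} q_j = 2q_i and 59 = 12q_i, giving q_i = 59/12.
Total output Q = 59/4, so price P = 75 - 3·(59/4) = 123/4.

30.75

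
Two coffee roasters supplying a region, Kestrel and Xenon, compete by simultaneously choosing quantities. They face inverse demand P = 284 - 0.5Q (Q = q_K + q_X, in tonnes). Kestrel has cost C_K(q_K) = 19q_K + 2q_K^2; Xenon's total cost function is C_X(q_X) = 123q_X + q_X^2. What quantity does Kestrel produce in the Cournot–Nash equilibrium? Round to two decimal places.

Kestrel's profit: π_K = (284 - 0.5Q)q_K - (19q_K + 2q_K²). Setting ∂π_K/∂q_K = 0: 265 - 5q_K - (1/2)(q_X) = 0.
Xenon's profit: π_X = (284 - 0.5Q)q_X - (123q_X + q_X²). Setting ∂π_X/∂q_X = 0: 161 - 3q_X - (1/2)(q_K) = 0.
Rearranging gives the reaction functions q_K = (265 - (1/2)q_X)/5 and q_X = (161 - (1/2)q_K)/3.
Substituting one into the other gives q_K = 48.4407 and q_X = 45.5932.

48.44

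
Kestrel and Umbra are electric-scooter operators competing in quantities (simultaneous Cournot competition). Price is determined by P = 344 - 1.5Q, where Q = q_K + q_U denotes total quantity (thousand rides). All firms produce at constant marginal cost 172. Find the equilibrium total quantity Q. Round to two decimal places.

76.44

Each firm earns π_i = (344 - 1.5Q)q_i - 172q_i.
First-order condition (treating rivals' output as given): 172 - 3q_i - (3/2)q_j = 0.
By symmetry each firm produces the same amount; substituting q_j = q_i yields q_i = 172/(9/2) = 344/9.
Total output Q = 344/9 + 344/9 = 688/9.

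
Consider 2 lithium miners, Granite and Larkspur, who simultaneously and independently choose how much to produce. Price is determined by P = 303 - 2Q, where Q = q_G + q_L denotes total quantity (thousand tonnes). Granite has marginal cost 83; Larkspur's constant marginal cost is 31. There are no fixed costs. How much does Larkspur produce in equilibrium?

Granite's profit: π_G = (303 - 2Q)q_G - (83q_G). Setting ∂π_G/∂q_G = 0: 220 - 4q_G - 2(q_L) = 0.
Larkspur's profit: π_L = (303 - 2Q)q_L - (31q_L). Setting ∂π_L/∂q_L = 0: 272 - 4q_L - 2(q_G) = 0.
Rearranging gives the reaction functions q_G = (220 - 2q_L)/4 and q_L = (272 - 2q_G)/4.
Solving the pair: q_G = 28, q_L = 54.

54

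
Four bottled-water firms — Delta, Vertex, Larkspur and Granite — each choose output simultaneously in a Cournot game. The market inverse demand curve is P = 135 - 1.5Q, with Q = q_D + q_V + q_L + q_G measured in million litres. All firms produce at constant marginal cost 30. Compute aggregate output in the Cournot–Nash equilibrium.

A representative firm's profit is π_i = q_i(135 - 1.5Q) - 30q_i.
First-order condition (treating rivals' output as given): 105 - 3q_i - (3/2)·Σ_{j≠i} q_j = 0.
With identical firms every q_j equals q_i, so Σ_{j≠i} q_j = 3q_i and 105 = (15/2)q_i, giving q_i = 14.
Total output Q = 14 + 14 + 14 + 14 = 56.

56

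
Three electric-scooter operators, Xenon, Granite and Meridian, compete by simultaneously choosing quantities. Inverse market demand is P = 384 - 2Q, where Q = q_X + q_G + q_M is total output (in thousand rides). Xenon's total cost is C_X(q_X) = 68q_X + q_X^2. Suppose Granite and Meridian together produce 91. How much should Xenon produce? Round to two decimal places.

With rivals' combined output fixed at 91, Xenon's profit is π_X = (384 - 2·91 - 2q_X)q_X - (68q_X + q_X²) = (202 - 2q_X)q_X - (68q_X + q_X²).
∂π_X/∂q_X = 134 - 6q_X = 0, so q_X = 67/3.

22.33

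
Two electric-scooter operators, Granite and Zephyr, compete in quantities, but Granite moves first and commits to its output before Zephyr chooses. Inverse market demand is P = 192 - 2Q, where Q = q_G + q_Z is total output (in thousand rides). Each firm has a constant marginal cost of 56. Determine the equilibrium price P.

90

The follower Zephyr best-responds to any q_G: π_Z = (192 - 2Q)q_Z - 56q_Z.
∂π_Z/∂q_Z = 136 - 2q_G - 4q_Z = 0 gives the reaction function q_Z = (136 - 2q_G)/4.
Granite substitutes q_Z(q_G) into its own profit: π_G = q_G(192 - 2q_G - (136 - 2q_G)/2) - 56q_G = (124 - q_G)q_G - 56q_G.
Maximising: ∂π_G/∂q_G = 68 - 2q_G = 0, giving q_G = 34.
Then q_Z = (136 - 2·34)/4 = 17.
Total output Q = 51, so price P = 192 - 2·51 = 90.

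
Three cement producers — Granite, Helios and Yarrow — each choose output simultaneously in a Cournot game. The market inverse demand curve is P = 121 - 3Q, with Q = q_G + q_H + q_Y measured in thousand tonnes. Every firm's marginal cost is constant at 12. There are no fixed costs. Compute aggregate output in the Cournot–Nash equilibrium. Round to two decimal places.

27.25

A representative firm's profit is π_i = q_i(121 - 3Q) - 12q_i.
First-order condition (treating rivals' output as given): 109 - 6q_i - 3·Σ_{j≠i} q_j = 0.
By symmetry each firm produces the same amount; substituting Σ_{j≠i} q_j = 2q_i yields q_i = 109/12.
Total output Q = 109/12 + 109/12 + 109/12 = 109/4.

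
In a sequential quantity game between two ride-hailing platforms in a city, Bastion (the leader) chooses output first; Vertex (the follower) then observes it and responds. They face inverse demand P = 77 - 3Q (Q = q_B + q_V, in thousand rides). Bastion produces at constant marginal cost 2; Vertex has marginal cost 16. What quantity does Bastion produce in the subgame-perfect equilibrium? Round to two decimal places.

The follower Vertex best-responds to any q_B: π_V = (77 - 3Q)q_V - 16q_V.
Setting the follower's marginal profit to zero, 61 - 3q_B - 6q_V = 0, i.e. q_V = (61 - 3q_B)/6.
The leader anticipates this reaction. Substituting into P = 77 - 3Q gives P = 93/2 - (3/2)q_B, so π_B = (93/2 - (3/2)q_B)q_B - 2q_B.
Leader FOC: 89/2 - 3q_B = 0, so q_B = 89/6.
Then q_V = (61 - 3·(89/6))/6 = 11/4.

14.83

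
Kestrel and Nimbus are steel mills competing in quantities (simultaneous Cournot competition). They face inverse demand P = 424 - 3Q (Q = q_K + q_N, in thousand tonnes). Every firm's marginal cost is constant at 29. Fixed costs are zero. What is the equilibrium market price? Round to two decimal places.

160.67

Each firm earns π_i = (424 - 3Q)q_i - 29q_i.
Setting ∂π_i/∂q_i = 0 with rivals' quantities fixed: 395 - 6q_i - 3q_j = 0.
With identical firms every q_j equals q_i, so q_j = q_i and 395 = 9q_i, giving q_i = 395/9.
Total output Q = 790/9, so price P = 424 - 3·(790/9) = 482/3.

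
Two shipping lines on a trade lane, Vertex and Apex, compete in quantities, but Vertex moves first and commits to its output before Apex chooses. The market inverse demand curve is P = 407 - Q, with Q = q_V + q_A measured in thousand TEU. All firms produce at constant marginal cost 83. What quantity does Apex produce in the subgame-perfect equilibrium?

Solve by backward induction. Given q_V, the follower Apex maximises π_A = (407 - q_V - q_A)q_A - 83q_A.
Setting the follower's marginal profit to zero, 324 - q_V - 2q_A = 0, i.e. q_A = (324 - q_V)/2.
Vertex substitutes q_A(q_V) into its own profit: π_V = q_V(407 - q_V - (324 - q_V)/2) - 83q_V = (245 - (1/2)q_V)q_V - 83q_V.
Leader FOC: 162 - q_V = 0, so q_V = 162.
Then q_A = (324 - 162)/2 = 81.

81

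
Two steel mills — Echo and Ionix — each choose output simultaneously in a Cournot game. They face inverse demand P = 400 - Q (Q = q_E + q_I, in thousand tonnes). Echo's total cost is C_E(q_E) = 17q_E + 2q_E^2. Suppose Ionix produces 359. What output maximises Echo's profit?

With the rival's output fixed at 359, Echo's profit is π_E = (400 - 359 - q_E)q_E - (17q_E + 2q_E²) = (41 - q_E)q_E - (17q_E + 2q_E²).
∂π_E/∂q_E = 24 - 6q_E = 0, so q_E = 4.

4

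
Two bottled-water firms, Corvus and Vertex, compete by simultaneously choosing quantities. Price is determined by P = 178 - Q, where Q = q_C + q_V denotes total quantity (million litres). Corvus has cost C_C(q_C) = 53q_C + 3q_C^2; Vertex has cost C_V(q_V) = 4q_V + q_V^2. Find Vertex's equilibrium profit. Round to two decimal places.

3340.87

Corvus's profit: π_C = (178 - Q)q_C - (53q_C + 3q_C²). Setting ∂π_C/∂q_C = 0: 125 - 8q_C - (q_V) = 0.
Vertex's first-order condition: 174 - 4q_V - (q_C) = 0.
Rearranging gives the reaction functions q_C = (125 - q_V)/8 and q_V = (174 - q_C)/4.
Substituting one into the other gives q_C = 326/31 and q_V = 1267/31.
Price P = 178 - 1593/31 = 126.6129.
Vertex's profit: 126.6129·(1267/31) - 4·(1267/31) - (1267/31)² = 3340.8720.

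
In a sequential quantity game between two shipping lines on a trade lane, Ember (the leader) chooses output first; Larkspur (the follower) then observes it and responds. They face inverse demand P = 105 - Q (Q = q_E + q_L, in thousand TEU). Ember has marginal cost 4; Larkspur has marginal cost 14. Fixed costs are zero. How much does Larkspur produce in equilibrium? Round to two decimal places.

Solve by backward induction. Given q_E, the follower Larkspur maximises π_L = (105 - q_E - q_L)q_L - 14q_L.
∂π_L/∂q_L = 91 - q_E - 2q_L = 0 gives the reaction function q_L = (91 - q_E)/2.
The leader anticipates this reaction. Substituting into P = 105 - Q gives P = 119/2 - (1/2)q_E, so π_E = (119/2 - (1/2)q_E)q_E - 4q_E.
Maximising: ∂π_E/∂q_E = 111/2 - q_E = 0, giving q_E = 111/2.
Then q_L = (91 - 111/2)/2 = 71/4.

17.75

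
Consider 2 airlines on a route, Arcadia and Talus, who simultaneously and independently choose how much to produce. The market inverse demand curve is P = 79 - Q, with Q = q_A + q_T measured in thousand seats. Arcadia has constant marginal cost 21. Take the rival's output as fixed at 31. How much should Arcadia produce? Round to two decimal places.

With the rival's output fixed at 31, Arcadia's profit is π_A = (79 - 31 - q_A)q_A - (21q_A) = (48 - q_A)q_A - (21q_A).
∂π_A/∂q_A = 27 - 2q_A = 0, so q_A = 27/2.

13.50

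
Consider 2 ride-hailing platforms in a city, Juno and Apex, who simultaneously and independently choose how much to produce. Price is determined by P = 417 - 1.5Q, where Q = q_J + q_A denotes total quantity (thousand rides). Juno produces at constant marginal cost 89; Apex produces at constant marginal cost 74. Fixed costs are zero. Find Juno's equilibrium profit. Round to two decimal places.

Juno's profit: π_J = (417 - 1.5Q)q_J - (89q_J). Setting ∂π_J/∂q_J = 0: 328 - 3q_J - (3/2)(q_A) = 0.
Apex's first-order condition: 343 - 3q_A - (3/2)(q_J) = 0.
Rearranging gives the reaction functions q_J = (328 - (3/2)q_A)/3 and q_A = (343 - (3/2)q_J)/3.
Substituting one into the other gives q_J = 626/9 and q_A = 716/9.
Price P = 417 - (3/2)·(1342/9) = 580/3.
Juno's profit: (580/3 - 89)·(626/9) = 7256.9630.

7256.96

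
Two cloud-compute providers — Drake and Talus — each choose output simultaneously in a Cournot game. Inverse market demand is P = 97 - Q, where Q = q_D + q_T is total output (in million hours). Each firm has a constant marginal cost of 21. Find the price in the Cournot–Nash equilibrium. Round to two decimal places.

A representative firm's profit is π_i = q_i(97 - Q) - 21q_i.
First-order condition (treating rivals' output as given): 76 - 2q_i - q_j = 0.
With identical firms every q_j equals q_i, so q_j = q_i and 76 = 3q_i, giving q_i = 76/3.
Total output Q = 152/3, so price P = 97 - 152/3 = 139/3.

46.33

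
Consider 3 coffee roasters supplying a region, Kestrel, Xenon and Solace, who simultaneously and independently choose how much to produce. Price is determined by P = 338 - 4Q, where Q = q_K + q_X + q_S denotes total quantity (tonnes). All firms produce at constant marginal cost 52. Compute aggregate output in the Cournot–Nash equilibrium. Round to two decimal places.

53.63

A representative firm's profit is π_i = q_i(338 - 4Q) - 52q_i.
First-order condition (treating rivals' output as given): 286 - 8q_i - 4·Σ_{j≠i} q_j = 0.
By symmetry each firm produces the same amount; substituting Σ_{j≠i} q_j = 2q_i yields q_i = 286/16 = 143/8.
Total output Q = 143/8 + 143/8 + 143/8 = 429/8.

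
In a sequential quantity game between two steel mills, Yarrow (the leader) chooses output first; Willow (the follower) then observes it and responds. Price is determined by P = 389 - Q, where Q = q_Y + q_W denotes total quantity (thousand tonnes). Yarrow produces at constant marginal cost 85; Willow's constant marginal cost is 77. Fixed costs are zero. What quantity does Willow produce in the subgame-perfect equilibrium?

The follower Willow best-responds to any q_Y: π_W = (389 - Q)q_W - 77q_W.
∂π_W/∂q_W = 312 - q_Y - 2q_W = 0 gives the reaction function q_W = (312 - q_Y)/2.
The leader anticipates this reaction. Substituting into P = 389 - Q gives P = 233 - (1/2)q_Y, so π_Y = (233 - (1/2)q_Y)q_Y - 85q_Y.
Leader FOC: 148 - q_Y = 0, so q_Y = 148.
Then q_W = (312 - 148)/2 = 82.

82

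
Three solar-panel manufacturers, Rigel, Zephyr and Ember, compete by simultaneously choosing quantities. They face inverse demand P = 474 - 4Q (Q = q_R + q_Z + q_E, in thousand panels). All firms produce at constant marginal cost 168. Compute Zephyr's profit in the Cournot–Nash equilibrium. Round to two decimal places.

Each firm earns π_i = (474 - 4Q)q_i - 168q_i.
Setting ∂π_i/∂q_i = 0 with rivals' quantities fixed: 306 - 8q_i - 4·Σ_{j≠i} q_j = 0.
By symmetry each firm produces the same amount; substituting Σ_{j≠i} q_j = 2q_i yields q_i = 306/16 = 153/8.
Price P = 474 - 4·(459/8) = 489/2.
Zephyr's profit: (489/2 - 168)·(153/8) = 1463.0625.

1463.06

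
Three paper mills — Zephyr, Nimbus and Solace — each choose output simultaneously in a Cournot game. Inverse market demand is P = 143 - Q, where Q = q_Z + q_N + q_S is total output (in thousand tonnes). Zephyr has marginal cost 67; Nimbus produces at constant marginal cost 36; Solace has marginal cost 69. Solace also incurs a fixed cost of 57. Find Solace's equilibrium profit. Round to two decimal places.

38.06

Zephyr's profit: π_Z = (143 - Q)q_Z - (67q_Z). Setting ∂π_Z/∂q_Z = 0: 76 - 2q_Z - (q_N + q_S) = 0.
Nimbus's first-order condition: 107 - 2q_N - (q_Z + q_S) = 0.
Solace's first-order condition: 74 - 2q_S - (q_Z + q_N) = 0.
Summing all 3 equations gives 257 − 4Q = 0, hence Q = 257/4.
Back-substituting: q_Z = (76 − 257/4) = 47/4, q_N = (107 − 257/4) = 171/4, q_S = (74 − 257/4) = 39/4.
Price P = 143 - 257/4 = 315/4.
Solace's profit: (315/4 - 69)·(39/4) - 57 = 609/16.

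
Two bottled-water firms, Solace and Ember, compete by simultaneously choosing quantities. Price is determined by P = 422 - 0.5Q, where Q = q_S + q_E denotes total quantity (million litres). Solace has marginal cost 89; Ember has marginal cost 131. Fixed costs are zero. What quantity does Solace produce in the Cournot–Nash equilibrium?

Solace's profit: π_S = (422 - 0.5Q)q_S - (89q_S). Setting ∂π_S/∂q_S = 0: 333 - q_S - (1/2)(q_E) = 0.
Ember's profit: π_E = (422 - 0.5Q)q_E - (131q_E). Setting ∂π_E/∂q_E = 0: 291 - q_E - (1/2)(q_S) = 0.
Best responses: q_S = (333 - (1/2)q_E), q_E = (291 - (1/2)q_S).
Solving the pair: q_S = 250, q_E = 166.

250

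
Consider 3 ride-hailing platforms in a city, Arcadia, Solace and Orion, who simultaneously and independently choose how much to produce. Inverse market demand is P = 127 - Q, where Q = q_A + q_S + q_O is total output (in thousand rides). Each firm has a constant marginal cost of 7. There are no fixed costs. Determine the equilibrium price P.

37

A representative firm's profit is π_i = q_i(127 - Q) - 7q_i.
Setting ∂π_i/∂q_i = 0 with rivals' quantities fixed: 120 - 2q_i - Σ_{j≠i} q_j = 0.
With identical firms every q_j equals q_i, so Σ_{j≠i} q_j = 2q_i and 120 = 4q_i, giving q_i = 30.
Total output Q = 90, so price P = 127 - 90 = 37.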